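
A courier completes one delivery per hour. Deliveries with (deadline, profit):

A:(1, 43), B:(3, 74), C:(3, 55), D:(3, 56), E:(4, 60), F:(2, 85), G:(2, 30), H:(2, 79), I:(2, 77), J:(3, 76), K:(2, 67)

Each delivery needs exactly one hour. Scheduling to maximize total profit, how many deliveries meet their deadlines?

4

Take jobs in profit order; each goes to the latest open slot no later than its deadline.
Profit order: F=85 H=79 I=77 J=76 B=74 K=67 E=60 D=56 C=55 A=43 G=30
Assign: F→slot 2, H→slot 1, I skipped, J→slot 3, B skipped, K skipped, E→slot 4, D skipped, C skipped, A skipped, G skipped.
Slots: [1:H] [2:F] [3:J] [4:E]
4 of 11 scheduled.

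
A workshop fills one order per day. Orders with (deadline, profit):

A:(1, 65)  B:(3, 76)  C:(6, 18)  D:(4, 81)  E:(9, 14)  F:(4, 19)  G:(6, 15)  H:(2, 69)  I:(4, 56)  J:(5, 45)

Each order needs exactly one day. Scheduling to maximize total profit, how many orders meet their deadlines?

Take jobs in profit order; each goes to the latest open slot no later than its deadline.
By profit: D(d4,81), B(d3,76), H(d2,69), A(d1,65), I(d4,56), J(d5,45), F(d4,19), C(d6,18), G(d6,15), E(d9,14)
D→slot 4; B→slot 3; H→slot 2; A→slot 1; I skipped; J→slot 5; F skipped; C→slot 6; G skipped; E→slot 9.
7 of 10 scheduled.

7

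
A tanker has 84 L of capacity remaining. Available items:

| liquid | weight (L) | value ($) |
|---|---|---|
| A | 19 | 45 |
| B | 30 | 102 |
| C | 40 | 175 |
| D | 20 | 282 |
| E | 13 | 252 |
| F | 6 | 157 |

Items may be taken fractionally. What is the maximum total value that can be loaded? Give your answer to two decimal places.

Sort by value per unit weight and fill in that order.
Order: F (157/6=26.17) > E (252/13=19.38) > D (282/20=14.10) > C (175/40=4.38) > B (102/30=3.40) > A (45/19=2.37)
Fill: take F (6 @ 157) → take E (13 @ 252) → take D (20 @ 282) → take C (40 @ 175) → take 5/30 of B → 17.00; 84/84 used.
Total value = 883.00

883.00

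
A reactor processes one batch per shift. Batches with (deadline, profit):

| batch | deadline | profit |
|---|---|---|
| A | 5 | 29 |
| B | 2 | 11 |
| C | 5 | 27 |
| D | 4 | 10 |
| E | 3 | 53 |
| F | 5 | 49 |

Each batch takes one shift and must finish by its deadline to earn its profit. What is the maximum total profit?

169

Sort by profit descending; place each in the latest free slot ≤ its deadline.
By profit: E(d3,53), F(d5,49), A(d5,29), C(d5,27), B(d2,11), D(d4,10)
E→slot 3; F→slot 5; A→slot 4; C→slot 2; B→slot 1; D skipped.
Profit = 11 + 27 + 53 + 29 + 49 = 169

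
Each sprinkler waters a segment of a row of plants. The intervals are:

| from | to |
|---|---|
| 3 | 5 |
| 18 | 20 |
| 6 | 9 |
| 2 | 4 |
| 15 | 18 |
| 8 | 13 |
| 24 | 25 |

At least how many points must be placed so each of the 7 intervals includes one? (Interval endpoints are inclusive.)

4

Sort by right endpoint; whenever an interval is uncovered, place a point at its right end.
Sorted: [2,4] [3,5] [6,9] [8,13] [15,18] [18,20] [24,25]
{[2,4],[3,5]} hit by 4; {[6,9],[8,13]} hit by 9; {[15,18],[18,20]} hit by 18; {[24,25]} hit by 25.
Points: 4, 9, 18, 25 (4 total).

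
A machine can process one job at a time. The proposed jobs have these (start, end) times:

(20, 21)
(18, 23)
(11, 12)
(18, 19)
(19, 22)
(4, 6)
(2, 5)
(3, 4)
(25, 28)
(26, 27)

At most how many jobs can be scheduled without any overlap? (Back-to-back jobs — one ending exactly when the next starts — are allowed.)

6

By end time: (3,4), (2,5), (4,6), (11,12), (18,19), (20,21), (19,22), (18,23), (26,27), (25,28).
Pick (3,4); next start ≥ 4 → (4,6); next start ≥ 6 → (11,12); next start ≥ 12 → (18,19); next start ≥ 19 → (20,21); next start ≥ 21 → (26,27).
Selected 6 jobs.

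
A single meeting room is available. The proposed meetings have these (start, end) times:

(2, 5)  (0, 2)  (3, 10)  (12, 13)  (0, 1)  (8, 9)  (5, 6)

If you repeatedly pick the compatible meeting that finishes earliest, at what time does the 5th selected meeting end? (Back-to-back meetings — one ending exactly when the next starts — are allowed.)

13

Sort by end time and greedily take each interval whose start is ≥ the last chosen end.
By end time: (0,1), (0,2), (2,5), (5,6), (8,9), (3,10), (12,13).
Pick (0,1); next start ≥ 1 → (2,5); next start ≥ 5 → (5,6); next start ≥ 6 → (8,9); next start ≥ 9 → (12,13).
Selected: (0,1) (2,5) (5,6) (8,9) (12,13)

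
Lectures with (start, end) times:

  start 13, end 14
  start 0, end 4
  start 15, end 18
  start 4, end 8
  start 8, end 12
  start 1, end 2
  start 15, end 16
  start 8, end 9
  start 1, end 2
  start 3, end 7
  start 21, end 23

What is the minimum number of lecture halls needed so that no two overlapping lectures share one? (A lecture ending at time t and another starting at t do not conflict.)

starts: [0, 1, 1, 3, 4, 8, 8, 13, 15, 15, 21]
ends:   [2, 2, 4, 7, 8, 9, 12, 14, 16, 18, 23]
s0→1 s1→2 s1→3  — peak 3.

3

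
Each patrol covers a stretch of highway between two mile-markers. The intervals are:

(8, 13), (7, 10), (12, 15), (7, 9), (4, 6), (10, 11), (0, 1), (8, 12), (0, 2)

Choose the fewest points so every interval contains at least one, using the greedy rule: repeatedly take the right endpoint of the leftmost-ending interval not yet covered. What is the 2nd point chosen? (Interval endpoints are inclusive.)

Sort by right endpoint; whenever an interval is uncovered, place a point at its right end.
Sorted: [0,1] [0,2] [4,6] [7,9] [7,10] [10,11] [8,12] [8,13] [12,15]
{[0,1],[0,2]} hit by 1; {[4,6]} hit by 6; {[7,9],[7,10]} hit by 9; {[10,11],[8,12],[8,13]} hit by 11; {[12,15]} hit by 15.
Points: 1, 6, 9, 11, 15 (5 total).

6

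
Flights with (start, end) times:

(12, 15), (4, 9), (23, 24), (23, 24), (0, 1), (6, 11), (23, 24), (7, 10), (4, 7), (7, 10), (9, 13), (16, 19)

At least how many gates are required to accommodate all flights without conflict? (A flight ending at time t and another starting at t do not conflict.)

The answer is the maximum number of intervals overlapping at any instant.
Events (time:±→running): 0:+→1 1:-→0 4:+→1 4:+→2 6:+→3 7:-→2 7:+→3 7:+→4 … peak 4.

4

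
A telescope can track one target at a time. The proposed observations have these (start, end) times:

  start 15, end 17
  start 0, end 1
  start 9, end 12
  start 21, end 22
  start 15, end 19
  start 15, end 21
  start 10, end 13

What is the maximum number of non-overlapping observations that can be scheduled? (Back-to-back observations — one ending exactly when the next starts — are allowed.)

4

Greedy by earliest finish: after sorting by end time, pick each interval compatible with the last pick.
Sorted by end: (0,1)  (9,12)  (10,13)  (15,17)  (15,19)  (15,21)  (21,22)
take (0,1); take (9,12); take (15,17); take (21,22).
Selected 4 observations.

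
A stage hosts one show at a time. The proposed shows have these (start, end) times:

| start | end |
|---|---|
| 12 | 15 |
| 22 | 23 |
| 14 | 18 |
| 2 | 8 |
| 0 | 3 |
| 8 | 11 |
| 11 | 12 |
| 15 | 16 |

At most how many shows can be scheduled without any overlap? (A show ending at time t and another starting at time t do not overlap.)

Sorted by end: (0,3)  (2,8)  (8,11)  (11,12)  (12,15)  (15,16)  (14,18)  (22,23)
take (0,3); take (8,11); take (11,12); take (12,15); take (15,16); take (22,23).
Selected 6 shows.

6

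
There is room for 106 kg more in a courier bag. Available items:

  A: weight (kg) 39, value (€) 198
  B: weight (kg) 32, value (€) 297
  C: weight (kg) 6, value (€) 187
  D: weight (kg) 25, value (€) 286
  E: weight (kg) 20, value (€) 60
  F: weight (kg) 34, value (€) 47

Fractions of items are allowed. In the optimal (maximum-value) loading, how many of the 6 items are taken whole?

Order: C (187/6=31.17) > D (286/25=11.44) > B (297/32=9.28) > A (198/39=5.08) > E (60/20=3.00) > F (47/34=1.38)
Fill: take C (6 @ 187) → take D (25 @ 286) → take B (32 @ 297) → take A (39 @ 198) → take 4/20 of E → 12.00; 106/106 used.
4 item(s) taken whole; one partial (take 4/20 of E).

4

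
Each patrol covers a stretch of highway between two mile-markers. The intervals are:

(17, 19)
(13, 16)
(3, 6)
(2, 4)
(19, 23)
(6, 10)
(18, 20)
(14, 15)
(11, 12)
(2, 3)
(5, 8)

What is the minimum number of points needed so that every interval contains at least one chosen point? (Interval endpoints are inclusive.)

Sort by right endpoint; whenever an interval is uncovered, place a point at its right end.
Sorted: [2,3] [2,4] [3,6] [5,8] [6,10] [11,12] [14,15] [13,16] [17,19] [18,20] [19,23]
{[2,3],[2,4],[3,6]} hit by 3; {[5,8],[6,10]} hit by 8; {[11,12]} hit by 12; {[14,15],[13,16]} hit by 15; {[17,19],[18,20],[19,23]} hit by 19.
Points: 3, 8, 12, 15, 19 (5 total).

5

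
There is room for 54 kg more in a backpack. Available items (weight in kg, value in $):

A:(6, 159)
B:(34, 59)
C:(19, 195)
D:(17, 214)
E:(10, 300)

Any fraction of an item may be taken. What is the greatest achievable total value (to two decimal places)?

871.47

Sort by value per unit weight and fill in that order.
Order: E (300/10=30.00) > A (159/6=26.50) > D (214/17=12.59) > C (195/19=10.26) > B (59/34=1.74)
Fill: take E (10 @ 300) → take A (6 @ 159) → take D (17 @ 214) → take C (19 @ 195) → take 2/34 of B → 3.47; 54/54 used.
Total value = 871.47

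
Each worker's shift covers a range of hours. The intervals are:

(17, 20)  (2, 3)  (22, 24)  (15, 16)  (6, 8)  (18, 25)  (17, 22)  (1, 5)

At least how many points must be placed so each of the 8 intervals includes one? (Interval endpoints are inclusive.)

5

Sort by right endpoint; whenever an interval is uncovered, place a point at its right end.
By right end: [2,3]  [1,5]  [6,8]  [15,16]  [17,20]  [17,22]  [22,24]  [18,25]
[2,3] uncovered → point at 3; [6,8] uncovered → point at 8; [15,16] uncovered → point at 16; [17,20] uncovered → point at 20; [22,24] uncovered → point at 24.
Points: 3, 8, 16, 20, 24 (5 total).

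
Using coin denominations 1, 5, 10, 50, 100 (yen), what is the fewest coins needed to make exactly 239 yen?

Greedy: take as many of the largest coin as possible, then repeat with the remainder.
239 = 2×100 + 3×10 + 1×5 + 4×1
Total coins = 2 + 3 + 1 + 4 = 10

10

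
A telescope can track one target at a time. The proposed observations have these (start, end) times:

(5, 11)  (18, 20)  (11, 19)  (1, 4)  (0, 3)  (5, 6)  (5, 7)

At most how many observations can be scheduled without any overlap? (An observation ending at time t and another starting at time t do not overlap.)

Order by finish time; keep every interval that doesn't clash with the previous kept one.
By end time: (0,3), (1,4), (5,6), (5,7), (5,11), (11,19), (18,20).
Pick (0,3); next start ≥ 3 → (5,6); next start ≥ 6 → (11,19).
Selected 3 observations.

3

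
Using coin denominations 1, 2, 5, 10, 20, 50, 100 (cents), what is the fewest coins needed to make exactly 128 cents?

Use the largest denomination that fits, subtract, and repeat.
128 = 1×100 + 1×20 + 1×5 + 1×2 + 1×1
Total coins = 1 + 1 + 1 + 1 + 1 = 5

5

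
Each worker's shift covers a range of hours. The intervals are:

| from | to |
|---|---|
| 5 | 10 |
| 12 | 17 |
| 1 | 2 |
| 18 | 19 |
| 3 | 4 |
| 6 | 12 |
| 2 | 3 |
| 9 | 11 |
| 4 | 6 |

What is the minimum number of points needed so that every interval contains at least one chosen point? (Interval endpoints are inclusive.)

5

Process intervals by earliest right end; each time one isn't hit yet, stab at its right endpoint.
Sorted: [1,2] [2,3] [3,4] [4,6] [5,10] [9,11] [6,12] [12,17] [18,19]
{[1,2],[2,3]} hit by 2; {[3,4],[4,6]} hit by 4; {[5,10],[9,11],[6,12]} hit by 10; {[12,17]} hit by 17; {[18,19]} hit by 19.
Points: 2, 4, 10, 17, 19 (5 total).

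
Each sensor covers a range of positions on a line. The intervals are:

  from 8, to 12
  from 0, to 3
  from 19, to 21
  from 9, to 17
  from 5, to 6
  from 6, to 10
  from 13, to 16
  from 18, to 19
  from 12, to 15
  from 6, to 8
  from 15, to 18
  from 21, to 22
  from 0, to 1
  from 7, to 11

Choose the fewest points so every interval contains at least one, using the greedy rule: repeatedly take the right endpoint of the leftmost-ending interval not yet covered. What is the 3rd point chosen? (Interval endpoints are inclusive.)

Sorted: [0,1] [0,3] [5,6] [6,8] [6,10] [7,11] [8,12] [12,15] [13,16] [9,17] [15,18] [18,19] [19,21] [21,22]
{[0,1],[0,3]} hit by 1; {[5,6],[6,8],[6,10]} hit by 6; {[7,11],[8,12]} hit by 11; {[12,15],[13,16],[9,17],[15,18]} hit by 15; {[18,19],[19,21]} hit by 19; {[21,22]} hit by 22.
Points: 1, 6, 11, 15, 19, 22 (6 total).

11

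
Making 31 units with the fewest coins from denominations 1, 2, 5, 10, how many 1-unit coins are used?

1

31 − 3×10→1 − 1×1→0
Count of 1: 1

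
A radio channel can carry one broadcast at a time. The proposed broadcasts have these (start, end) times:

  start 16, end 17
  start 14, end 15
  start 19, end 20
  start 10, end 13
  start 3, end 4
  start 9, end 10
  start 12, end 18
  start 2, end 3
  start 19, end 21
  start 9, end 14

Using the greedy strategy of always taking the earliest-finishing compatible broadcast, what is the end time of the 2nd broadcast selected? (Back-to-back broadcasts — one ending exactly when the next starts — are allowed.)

Order by finish time; keep every interval that doesn't clash with the previous kept one.
By end time: (2,3), (3,4), (9,10), (10,13), (9,14), (14,15), (16,17), (12,18), (19,20), (19,21).
Pick (2,3); next start ≥ 3 → (3,4); next start ≥ 4 → (9,10); next start ≥ 10 → (10,13); next start ≥ 13 → (14,15); next start ≥ 15 → (16,17); next start ≥ 17 → (19,20).
Selected: (2,3) (3,4) (9,10) (10,13) (14,15) (16,17) (19,20)

4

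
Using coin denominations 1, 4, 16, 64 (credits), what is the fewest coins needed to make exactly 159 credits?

9

Use the largest denomination that fits, subtract, and repeat.
159 = 2×64 + 1×16 + 3×4 + 3×1
Total coins = 2 + 1 + 3 + 3 = 9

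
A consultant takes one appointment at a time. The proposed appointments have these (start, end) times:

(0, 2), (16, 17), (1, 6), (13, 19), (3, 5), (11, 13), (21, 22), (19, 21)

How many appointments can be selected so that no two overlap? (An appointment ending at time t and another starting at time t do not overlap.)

Greedy by earliest finish: after sorting by end time, pick each interval compatible with the last pick.
Sorted by end: (0,2)  (3,5)  (1,6)  (11,13)  (16,17)  (13,19)  (19,21)  (21,22)
take (0,2); take (3,5); take (11,13); take (16,17); skip (13,19); take (19,21); take (21,22).
Selected 6 appointments.

6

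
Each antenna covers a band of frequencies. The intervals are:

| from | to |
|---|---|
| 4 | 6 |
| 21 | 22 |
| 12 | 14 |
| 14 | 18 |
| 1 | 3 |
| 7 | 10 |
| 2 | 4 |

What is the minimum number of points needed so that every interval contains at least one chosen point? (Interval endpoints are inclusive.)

Sorted: [1,3] [2,4] [4,6] [7,10] [12,14] [14,18] [21,22]
{[1,3],[2,4]} hit by 3; {[4,6]} hit by 6; {[7,10]} hit by 10; {[12,14],[14,18]} hit by 14; {[21,22]} hit by 22.
Points: 3, 6, 10, 14, 22 (5 total).

5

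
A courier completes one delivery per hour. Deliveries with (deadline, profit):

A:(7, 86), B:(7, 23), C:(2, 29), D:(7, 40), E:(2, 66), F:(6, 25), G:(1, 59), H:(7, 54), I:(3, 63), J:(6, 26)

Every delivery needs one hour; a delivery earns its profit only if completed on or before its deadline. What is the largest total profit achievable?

394

Sort by profit descending; place each in the latest free slot ≤ its deadline.
By profit: A(d7,86), E(d2,66), I(d3,63), G(d1,59), H(d7,54), D(d7,40), C(d2,29), J(d6,26), F(d6,25), B(d7,23)
A→slot 7; E→slot 2; I→slot 3; G→slot 1; H→slot 6; D→slot 5; C skipped; J→slot 4; F skipped; B skipped.
Profit = 59 + 66 + 63 + 26 + 40 + 54 + 86 = 394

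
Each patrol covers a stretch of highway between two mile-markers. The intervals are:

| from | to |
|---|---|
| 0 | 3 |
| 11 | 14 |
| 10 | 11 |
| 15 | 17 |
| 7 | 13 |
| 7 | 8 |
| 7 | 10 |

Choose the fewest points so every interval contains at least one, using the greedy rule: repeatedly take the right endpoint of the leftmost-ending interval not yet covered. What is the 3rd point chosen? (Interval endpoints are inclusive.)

11

Sort by right endpoint; whenever an interval is uncovered, place a point at its right end.
Sorted: [0,3] [7,8] [7,10] [10,11] [7,13] [11,14] [15,17]
{[0,3]} hit by 3; {[7,8],[7,10]} hit by 8; {[10,11],[7,13],[11,14]} hit by 11; {[15,17]} hit by 17.
Points: 3, 8, 11, 17 (4 total).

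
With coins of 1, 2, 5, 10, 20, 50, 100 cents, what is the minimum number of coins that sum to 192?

Use the largest denomination that fits, subtract, and repeat.
192 = 1×100 + 1×50 + 2×20 + 1×2
Total coins = 1 + 1 + 2 + 1 = 5

5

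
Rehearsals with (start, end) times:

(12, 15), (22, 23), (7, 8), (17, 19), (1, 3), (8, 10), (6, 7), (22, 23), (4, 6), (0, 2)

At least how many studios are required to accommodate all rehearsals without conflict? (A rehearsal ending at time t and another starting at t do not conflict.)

Events (time:±→running): 0:+→1 1:+→2 … peak 2.

2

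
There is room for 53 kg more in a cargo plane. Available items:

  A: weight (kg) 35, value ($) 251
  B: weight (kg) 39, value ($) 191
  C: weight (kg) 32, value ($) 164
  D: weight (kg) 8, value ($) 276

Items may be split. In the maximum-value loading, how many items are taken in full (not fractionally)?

Sort by value per unit weight and fill in that order.
Order: D (276/8=34.50) > A (251/35=7.17) > C (164/32=5.12) > B (191/39=4.90)
Fill: take D (8 @ 276) → take A (35 @ 251) → take 10/32 of C → 51.25; 53/53 used.
2 item(s) taken whole; one partial (take 10/32 of C).

2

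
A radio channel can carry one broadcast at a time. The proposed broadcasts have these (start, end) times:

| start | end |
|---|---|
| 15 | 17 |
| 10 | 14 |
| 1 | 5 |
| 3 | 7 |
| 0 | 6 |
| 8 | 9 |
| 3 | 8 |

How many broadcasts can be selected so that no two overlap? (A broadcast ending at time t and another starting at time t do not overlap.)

4

Sorted by end: (1,5)  (0,6)  (3,7)  (3,8)  (8,9)  (10,14)  (15,17)
take (1,5); take (8,9); take (10,14); take (15,17).
Selected 4 broadcasts.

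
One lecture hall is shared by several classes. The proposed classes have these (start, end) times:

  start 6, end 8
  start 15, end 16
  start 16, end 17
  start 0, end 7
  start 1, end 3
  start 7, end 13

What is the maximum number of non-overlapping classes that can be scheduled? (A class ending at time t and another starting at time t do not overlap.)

Order by finish time; keep every interval that doesn't clash with the previous kept one.
Sorted by end: (1,3)  (0,7)  (6,8)  (7,13)  (15,16)  (16,17)
take (1,3); take (6,8); take (15,16); take (16,17).
Selected 4 classes.

4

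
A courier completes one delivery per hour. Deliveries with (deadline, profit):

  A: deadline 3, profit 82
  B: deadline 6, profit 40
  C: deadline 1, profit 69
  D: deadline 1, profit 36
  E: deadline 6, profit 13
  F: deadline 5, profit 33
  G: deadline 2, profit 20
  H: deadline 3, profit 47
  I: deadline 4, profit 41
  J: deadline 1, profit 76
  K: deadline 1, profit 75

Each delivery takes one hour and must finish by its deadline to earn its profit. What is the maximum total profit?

Sort by profit descending; place each in the latest free slot ≤ its deadline.
Profit order: A=82 J=76 K=75 C=69 H=47 I=41 B=40 D=36 F=33 G=20 E=13
Assign: A→slot 3, J→slot 1, K skipped, C skipped, H→slot 2, I→slot 4, B→slot 6, D skipped, F→slot 5, G skipped, E skipped.
Slots: [1:J] [2:H] [3:A] [4:I] [5:F] [6:B]
Profit = 76 + 47 + 82 + 41 + 33 + 40 = 319

319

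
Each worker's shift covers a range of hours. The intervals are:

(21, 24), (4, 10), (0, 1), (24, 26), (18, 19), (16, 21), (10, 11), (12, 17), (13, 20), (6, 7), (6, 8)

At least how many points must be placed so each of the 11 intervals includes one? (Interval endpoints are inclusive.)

Sort by right endpoint; whenever an interval is uncovered, place a point at its right end.
Sorted: [0,1] [6,7] [6,8] [4,10] [10,11] [12,17] [18,19] [13,20] [16,21] [21,24] [24,26]
{[0,1]} hit by 1; {[6,7],[6,8],[4,10]} hit by 7; {[10,11]} hit by 11; {[12,17]} hit by 17; {[18,19],[13,20],[16,21]} hit by 19; {[21,24],[24,26]} hit by 24.
Points: 1, 7, 11, 17, 19, 24 (6 total).

6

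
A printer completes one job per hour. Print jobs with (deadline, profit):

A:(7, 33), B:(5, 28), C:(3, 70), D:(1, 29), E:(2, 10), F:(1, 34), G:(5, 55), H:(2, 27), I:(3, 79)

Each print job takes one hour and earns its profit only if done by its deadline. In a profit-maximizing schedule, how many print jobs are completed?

6

Take jobs in profit order; each goes to the latest open slot no later than its deadline.
By profit: I(d3,79), C(d3,70), G(d5,55), F(d1,34), A(d7,33), D(d1,29), B(d5,28), H(d2,27), E(d2,10)
I→slot 3; C→slot 2; G→slot 5; F→slot 1; A→slot 7; D skipped; B→slot 4; H skipped; E skipped.
6 of 9 scheduled.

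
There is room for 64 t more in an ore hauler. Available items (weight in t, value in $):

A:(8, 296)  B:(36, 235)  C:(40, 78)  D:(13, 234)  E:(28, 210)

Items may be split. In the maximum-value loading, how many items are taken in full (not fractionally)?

3

Ratios (sorted): A 37.00, D 18.00, E 7.50, B 6.53, C 1.95
take A (8 @ 296); take D (13 @ 234); take E (28 @ 210); take 15/36 of B → 97.92. Capacity used 64/64.
3 item(s) taken whole; one partial (take 15/36 of B).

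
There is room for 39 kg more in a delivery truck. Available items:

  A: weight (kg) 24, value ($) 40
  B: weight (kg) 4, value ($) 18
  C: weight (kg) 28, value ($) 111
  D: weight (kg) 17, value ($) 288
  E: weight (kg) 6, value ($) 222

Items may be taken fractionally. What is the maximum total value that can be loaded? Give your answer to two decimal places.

Sort by value per unit weight and fill in that order.
Ratios (sorted): E 37.00, D 16.94, B 4.50, C 3.96, A 1.67
take E (6 @ 222); take D (17 @ 288); take B (4 @ 18); take 12/28 of C → 47.57. Capacity used 39/39.
Total value = 575.57

575.57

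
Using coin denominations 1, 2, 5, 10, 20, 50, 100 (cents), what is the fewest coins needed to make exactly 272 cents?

Use the largest denomination that fits, subtract, and repeat.
272 − 2×100→72 − 1×50→22 − 1×20→2 − 1×2→0
Total coins = 2 + 1 + 1 + 1 = 5

5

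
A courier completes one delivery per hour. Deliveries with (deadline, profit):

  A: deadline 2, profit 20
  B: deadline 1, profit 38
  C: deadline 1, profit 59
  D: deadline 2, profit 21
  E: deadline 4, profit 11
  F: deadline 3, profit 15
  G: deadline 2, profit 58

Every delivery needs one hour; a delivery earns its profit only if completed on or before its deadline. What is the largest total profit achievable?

Sort by profit descending; place each in the latest free slot ≤ its deadline.
By profit: C(d1,59), G(d2,58), B(d1,38), D(d2,21), A(d2,20), F(d3,15), E(d4,11)
C→slot 1; G→slot 2; B skipped; D skipped; A skipped; F→slot 3; E→slot 4.
Profit = 59 + 58 + 15 + 11 = 143

143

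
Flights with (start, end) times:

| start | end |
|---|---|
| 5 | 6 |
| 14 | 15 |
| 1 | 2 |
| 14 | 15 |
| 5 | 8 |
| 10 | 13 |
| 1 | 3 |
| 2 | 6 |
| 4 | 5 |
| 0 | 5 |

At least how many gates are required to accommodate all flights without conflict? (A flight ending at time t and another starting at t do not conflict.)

Count concurrent intervals with a sweep; the peak is the room count.
starts: [0, 1, 1, 2, 4, 5, 5, 10, 14, 14]
ends:   [2, 3, 5, 5, 6, 6, 8, 13, 15, 15]
s0→1 s1→2 s1→3  — peak 3.

3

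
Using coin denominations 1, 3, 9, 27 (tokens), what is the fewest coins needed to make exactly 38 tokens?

38 = 1×27 + 1×9 + 2×1
Total coins = 1 + 1 + 2 = 4

4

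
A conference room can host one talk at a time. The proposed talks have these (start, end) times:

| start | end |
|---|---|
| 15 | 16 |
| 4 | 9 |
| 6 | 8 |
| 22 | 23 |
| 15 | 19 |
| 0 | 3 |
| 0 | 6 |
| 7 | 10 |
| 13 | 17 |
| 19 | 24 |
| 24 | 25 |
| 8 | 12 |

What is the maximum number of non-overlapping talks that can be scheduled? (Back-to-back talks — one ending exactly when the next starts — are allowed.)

6

Order by finish time; keep every interval that doesn't clash with the previous kept one.
Sorted by end: (0,3)  (0,6)  (6,8)  (4,9)  (7,10)  (8,12)  (15,16)  (13,17)  (15,19)  (22,23)  (19,24)  (24,25)
take (0,3); take (6,8); skip (4,9); skip (7,10); take (8,12); take (15,16); take (22,23); take (24,25).
Selected 6 talks.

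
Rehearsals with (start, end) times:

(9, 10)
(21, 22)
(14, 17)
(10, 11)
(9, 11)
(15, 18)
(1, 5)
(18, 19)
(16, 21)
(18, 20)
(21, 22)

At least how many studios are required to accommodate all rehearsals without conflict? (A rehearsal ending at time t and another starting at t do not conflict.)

3

Events (time:±→running): 1:+→1 5:-→0 9:+→1 9:+→2 10:-→1 10:+→2 11:-→1 11:-→0 14:+→1 15:+→2 16:+→3 … peak 3.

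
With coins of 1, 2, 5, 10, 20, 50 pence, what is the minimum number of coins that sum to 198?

198 − 3×50→48 − 2×20→8 − 1×5→3 − 1×2→1 − 1×1→0
Total coins = 3 + 2 + 1 + 1 + 1 = 8

8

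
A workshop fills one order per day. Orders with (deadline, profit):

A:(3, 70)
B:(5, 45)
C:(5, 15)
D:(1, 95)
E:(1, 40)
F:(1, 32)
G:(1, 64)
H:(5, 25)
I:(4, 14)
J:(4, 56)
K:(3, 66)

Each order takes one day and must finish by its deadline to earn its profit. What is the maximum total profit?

By profit: D(d1,95), A(d3,70), K(d3,66), G(d1,64), J(d4,56), B(d5,45), E(d1,40), F(d1,32), H(d5,25), C(d5,15), I(d4,14)
D→slot 1; A→slot 3; K→slot 2; G skipped; J→slot 4; B→slot 5; E skipped; F skipped; H skipped; C skipped; I skipped.
Profit = 95 + 66 + 70 + 56 + 45 = 332

332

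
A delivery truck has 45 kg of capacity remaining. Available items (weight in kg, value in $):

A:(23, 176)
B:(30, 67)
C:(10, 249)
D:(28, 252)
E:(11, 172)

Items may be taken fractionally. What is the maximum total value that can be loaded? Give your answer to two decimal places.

Sort by value per unit weight and fill in that order.
Order: C (249/10=24.90) > E (172/11=15.64) > D (252/28=9.00) > A (176/23=7.65) > B (67/30=2.23)
Fill: take C (10 @ 249) → take E (11 @ 172) → take 24/28 of D → 216.00; 45/45 used.
Total value = 637.00

637.00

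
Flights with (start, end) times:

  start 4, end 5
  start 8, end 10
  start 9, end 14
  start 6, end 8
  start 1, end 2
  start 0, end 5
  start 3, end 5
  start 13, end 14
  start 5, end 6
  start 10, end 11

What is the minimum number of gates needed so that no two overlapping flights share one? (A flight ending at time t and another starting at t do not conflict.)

3

Count concurrent intervals with a sweep; the peak is the room count.
Events (time:±→running): 0:+→1 1:+→2 2:-→1 3:+→2 4:+→3 … peak 3.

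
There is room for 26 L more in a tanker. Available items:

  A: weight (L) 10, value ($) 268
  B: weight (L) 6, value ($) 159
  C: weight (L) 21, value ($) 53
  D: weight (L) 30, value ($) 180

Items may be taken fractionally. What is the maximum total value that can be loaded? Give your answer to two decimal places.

487.00

Ratios (sorted): A 26.80, B 26.50, D 6.00, C 2.52
take A (10 @ 268); take B (6 @ 159); take 10/30 of D → 60.00. Capacity used 26/26.
Total value = 487.00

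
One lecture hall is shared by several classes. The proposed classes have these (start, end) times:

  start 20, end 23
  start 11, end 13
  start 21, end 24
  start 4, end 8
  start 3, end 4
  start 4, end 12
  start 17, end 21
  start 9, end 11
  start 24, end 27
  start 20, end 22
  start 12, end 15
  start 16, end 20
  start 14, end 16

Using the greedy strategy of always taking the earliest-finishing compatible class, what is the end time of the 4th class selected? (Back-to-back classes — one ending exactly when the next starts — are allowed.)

Order by finish time; keep every interval that doesn't clash with the previous kept one.
By end time: (3,4), (4,8), (9,11), (4,12), (11,13), (12,15), (14,16), (16,20), (17,21), (20,22), (20,23), (21,24), (24,27).
Pick (3,4); next start ≥ 4 → (4,8); next start ≥ 8 → (9,11); next start ≥ 11 → (11,13); next start ≥ 13 → (14,16); next start ≥ 16 → (16,20); next start ≥ 20 → (20,22); next start ≥ 22 → (24,27).
Selected: (3,4) (4,8) (9,11) (11,13) (14,16) (16,20) (20,22) (24,27)

13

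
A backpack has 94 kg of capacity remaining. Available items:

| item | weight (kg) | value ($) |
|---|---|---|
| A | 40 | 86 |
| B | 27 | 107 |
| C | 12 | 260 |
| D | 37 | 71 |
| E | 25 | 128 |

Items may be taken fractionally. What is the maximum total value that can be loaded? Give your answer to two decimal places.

Sort by value per unit weight and fill in that order.
Ratios (sorted): C 21.67, E 5.12, B 3.96, A 2.15, D 1.92
take C (12 @ 260); take E (25 @ 128); take B (27 @ 107); take 30/40 of A → 64.50. Capacity used 94/94.
Total value = 559.50

559.50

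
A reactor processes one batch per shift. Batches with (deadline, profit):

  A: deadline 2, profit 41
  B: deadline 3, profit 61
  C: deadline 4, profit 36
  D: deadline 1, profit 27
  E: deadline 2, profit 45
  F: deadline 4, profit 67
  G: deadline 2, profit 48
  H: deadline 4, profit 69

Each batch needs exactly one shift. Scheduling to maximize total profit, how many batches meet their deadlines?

Sort by profit descending; place each in the latest free slot ≤ its deadline.
By profit: H(d4,69), F(d4,67), B(d3,61), G(d2,48), E(d2,45), A(d2,41), C(d4,36), D(d1,27)
H→slot 4; F→slot 3; B→slot 2; G→slot 1; E skipped; A skipped; C skipped; D skipped.
4 of 8 scheduled.

4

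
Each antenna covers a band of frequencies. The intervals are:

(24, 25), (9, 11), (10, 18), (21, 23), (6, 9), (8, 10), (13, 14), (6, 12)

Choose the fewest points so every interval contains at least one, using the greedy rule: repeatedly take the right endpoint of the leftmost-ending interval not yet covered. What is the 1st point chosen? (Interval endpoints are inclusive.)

9

Sort by right endpoint; whenever an interval is uncovered, place a point at its right end.
Sorted: [6,9] [8,10] [9,11] [6,12] [13,14] [10,18] [21,23] [24,25]
{[6,9],[8,10],[9,11],[6,12]} hit by 9; {[13,14],[10,18]} hit by 14; {[21,23]} hit by 23; {[24,25]} hit by 25.
Points: 9, 14, 23, 25 (4 total).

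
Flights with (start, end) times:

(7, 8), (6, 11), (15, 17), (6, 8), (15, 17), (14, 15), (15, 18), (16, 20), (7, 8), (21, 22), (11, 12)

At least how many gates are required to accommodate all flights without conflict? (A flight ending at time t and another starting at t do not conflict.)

4

The answer is the maximum number of intervals overlapping at any instant.
Events (time:±→running): 6:+→1 6:+→2 7:+→3 7:+→4 … peak 4.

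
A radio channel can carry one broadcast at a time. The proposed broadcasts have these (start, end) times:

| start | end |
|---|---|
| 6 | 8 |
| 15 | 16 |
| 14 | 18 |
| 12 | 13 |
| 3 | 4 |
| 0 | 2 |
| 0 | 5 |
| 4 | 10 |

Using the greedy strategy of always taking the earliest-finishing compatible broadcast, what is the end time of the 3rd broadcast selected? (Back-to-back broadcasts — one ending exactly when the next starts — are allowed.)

8

Order by finish time; keep every interval that doesn't clash with the previous kept one.
Sorted by end: (0,2)  (3,4)  (0,5)  (6,8)  (4,10)  (12,13)  (15,16)  (14,18)
take (0,2); take (3,4); skip (0,5); take (6,8); skip (4,10); take (12,13); take (15,16).
Selected: (0,2) (3,4) (6,8) (12,13) (15,16)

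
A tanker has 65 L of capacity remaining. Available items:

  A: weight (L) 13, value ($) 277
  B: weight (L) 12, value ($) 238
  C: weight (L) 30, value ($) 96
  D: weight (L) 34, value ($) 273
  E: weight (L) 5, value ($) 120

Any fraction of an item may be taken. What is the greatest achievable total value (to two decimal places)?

Sort by value per unit weight and fill in that order.
Ratios (sorted): E 24.00, A 21.31, B 19.83, D 8.03, C 3.20
take E (5 @ 120); take A (13 @ 277); take B (12 @ 238); take D (34 @ 273); take 1/30 of C → 3.20. Capacity used 65/65.
Total value = 911.20

911.20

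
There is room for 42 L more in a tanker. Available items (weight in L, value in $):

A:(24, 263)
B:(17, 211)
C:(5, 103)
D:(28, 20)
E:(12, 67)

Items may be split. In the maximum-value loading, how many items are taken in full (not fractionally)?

2

Greedy by value/weight ratio, highest first.
Ratios (sorted): C 20.60, B 12.41, A 10.96, E 5.58, D 0.71
take C (5 @ 103); take B (17 @ 211); take 20/24 of A → 219.17. Capacity used 42/42.
2 item(s) taken whole; one partial (take 20/24 of A).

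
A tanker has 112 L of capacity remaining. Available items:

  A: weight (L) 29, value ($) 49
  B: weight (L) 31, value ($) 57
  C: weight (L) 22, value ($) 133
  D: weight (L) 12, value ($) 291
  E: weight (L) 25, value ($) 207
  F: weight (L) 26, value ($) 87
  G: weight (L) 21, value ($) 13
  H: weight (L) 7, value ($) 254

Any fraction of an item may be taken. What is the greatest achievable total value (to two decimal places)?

Order: H (254/7=36.29) > D (291/12=24.25) > E (207/25=8.28) > C (133/22=6.05) > F (87/26=3.35) > B (57/31=1.84) > A (49/29=1.69) > G (13/21=0.62)
Fill: take H (7 @ 254) → take D (12 @ 291) → take E (25 @ 207) → take C (22 @ 133) → take F (26 @ 87) → take 20/31 of B → 36.77; 112/112 used.
Total value = 1008.77

1008.77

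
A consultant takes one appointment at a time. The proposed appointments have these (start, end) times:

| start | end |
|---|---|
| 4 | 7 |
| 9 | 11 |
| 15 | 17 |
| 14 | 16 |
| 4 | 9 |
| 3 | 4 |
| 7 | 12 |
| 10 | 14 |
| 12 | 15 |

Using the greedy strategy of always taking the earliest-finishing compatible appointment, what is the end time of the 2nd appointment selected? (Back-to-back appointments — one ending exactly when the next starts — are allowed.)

7

Sort by end time and greedily take each interval whose start is ≥ the last chosen end.
Sorted by end: (3,4)  (4,7)  (4,9)  (9,11)  (7,12)  (10,14)  (12,15)  (14,16)  (15,17)
take (3,4); take (4,7); skip (4,9); take (9,11); skip (10,14); take (12,15); take (15,17).
Selected: (3,4) (4,7) (9,11) (12,15) (15,17)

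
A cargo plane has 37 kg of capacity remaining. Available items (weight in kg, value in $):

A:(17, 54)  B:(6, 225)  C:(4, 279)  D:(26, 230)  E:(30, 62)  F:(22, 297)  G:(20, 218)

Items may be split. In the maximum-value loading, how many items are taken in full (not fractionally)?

3

Ratios (sorted): C 69.75, B 37.50, F 13.50, G 10.90, D 8.85, A 3.18, E 2.07
take C (4 @ 279); take B (6 @ 225); take F (22 @ 297); take 5/20 of G → 54.50. Capacity used 37/37.
3 item(s) taken whole; one partial (take 5/20 of G).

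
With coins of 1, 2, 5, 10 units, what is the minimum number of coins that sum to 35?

Use the largest denomination that fits, subtract, and repeat.
35 − 3×10→5 − 1×5→0
Total coins = 3 + 1 = 4

4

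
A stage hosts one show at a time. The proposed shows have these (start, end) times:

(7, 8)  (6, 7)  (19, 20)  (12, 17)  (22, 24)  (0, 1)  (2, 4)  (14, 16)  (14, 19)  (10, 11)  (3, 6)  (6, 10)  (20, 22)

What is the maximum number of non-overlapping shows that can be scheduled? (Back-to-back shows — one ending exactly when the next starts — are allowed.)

9

Sort by end time and greedily take each interval whose start is ≥ the last chosen end.
By end time: (0,1), (2,4), (3,6), (6,7), (7,8), (6,10), (10,11), (14,16), (12,17), (14,19), (19,20), (20,22), (22,24).
Pick (0,1); next start ≥ 1 → (2,4); next start ≥ 4 → (6,7); next start ≥ 7 → (7,8); next start ≥ 8 → (10,11); next start ≥ 11 → (14,16); next start ≥ 16 → (19,20); next start ≥ 20 → (20,22); next start ≥ 22 → (22,24).
Selected 9 shows.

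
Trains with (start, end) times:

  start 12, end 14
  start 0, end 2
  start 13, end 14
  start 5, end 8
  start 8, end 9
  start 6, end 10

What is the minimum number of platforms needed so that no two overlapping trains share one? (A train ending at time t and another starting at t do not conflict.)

2

The answer is the maximum number of intervals overlapping at any instant.
starts: [0, 5, 6, 8, 12, 13]
ends:   [2, 8, 9, 10, 14, 14]
s0→1 e2→0 s5→1 s6→2  — peak 2.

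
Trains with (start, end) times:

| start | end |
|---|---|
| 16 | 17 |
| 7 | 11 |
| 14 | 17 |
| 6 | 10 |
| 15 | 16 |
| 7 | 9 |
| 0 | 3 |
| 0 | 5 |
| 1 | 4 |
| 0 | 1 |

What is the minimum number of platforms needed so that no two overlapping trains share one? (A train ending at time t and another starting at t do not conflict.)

3

starts: [0, 0, 0, 1, 6, 7, 7, 14, 15, 16]
ends:   [1, 3, 4, 5, 9, 10, 11, 16, 17, 17]
s0→1 s0→2 s0→3  — peak 3.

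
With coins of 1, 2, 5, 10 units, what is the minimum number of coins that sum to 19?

Use the largest denomination that fits, subtract, and repeat.
19 = 1×10 + 1×5 + 2×2
Total coins = 1 + 1 + 2 = 4

4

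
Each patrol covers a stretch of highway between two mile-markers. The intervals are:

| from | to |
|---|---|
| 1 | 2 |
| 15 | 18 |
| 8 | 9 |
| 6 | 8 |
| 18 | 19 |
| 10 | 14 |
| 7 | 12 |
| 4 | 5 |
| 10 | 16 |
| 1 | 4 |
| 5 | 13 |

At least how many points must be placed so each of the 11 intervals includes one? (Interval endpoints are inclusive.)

5

Sorted: [1,2] [1,4] [4,5] [6,8] [8,9] [7,12] [5,13] [10,14] [10,16] [15,18] [18,19]
{[1,2],[1,4]} hit by 2; {[4,5]} hit by 5; {[6,8],[8,9],[7,12],[5,13]} hit by 8; {[10,14],[10,16]} hit by 14; {[15,18],[18,19]} hit by 18.
Points: 2, 5, 8, 14, 18 (5 total).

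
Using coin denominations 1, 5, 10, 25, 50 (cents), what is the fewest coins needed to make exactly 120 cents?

4

Greedy: take as many of the largest coin as possible, then repeat with the remainder.
120 = 2×50 + 2×10
Total coins = 2 + 2 = 4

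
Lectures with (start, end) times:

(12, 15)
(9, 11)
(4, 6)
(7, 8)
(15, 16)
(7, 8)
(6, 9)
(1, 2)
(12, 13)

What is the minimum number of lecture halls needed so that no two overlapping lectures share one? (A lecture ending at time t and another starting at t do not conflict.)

3

The answer is the maximum number of intervals overlapping at any instant.
starts: [1, 4, 6, 7, 7, 9, 12, 12, 15]
ends:   [2, 6, 8, 8, 9, 11, 13, 15, 16]
s1→1 e2→0 s4→1 e6→0 s6→1 s7→2 s7→3  — peak 3.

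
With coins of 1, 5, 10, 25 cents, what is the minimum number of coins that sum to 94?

Greedy: take as many of the largest coin as possible, then repeat with the remainder.
94 − 3×25→19 − 1×10→9 − 1×5→4 − 4×1→0
Total coins = 3 + 1 + 1 + 4 = 9

9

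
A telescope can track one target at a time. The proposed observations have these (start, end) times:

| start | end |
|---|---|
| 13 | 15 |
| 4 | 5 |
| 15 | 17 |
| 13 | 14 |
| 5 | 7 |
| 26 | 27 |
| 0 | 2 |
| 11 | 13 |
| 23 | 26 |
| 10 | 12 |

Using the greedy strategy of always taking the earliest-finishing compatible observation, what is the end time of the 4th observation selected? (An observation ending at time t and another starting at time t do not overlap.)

12

Sort by end time and greedily take each interval whose start is ≥ the last chosen end.
By end time: (0,2), (4,5), (5,7), (10,12), (11,13), (13,14), (13,15), (15,17), (23,26), (26,27).
Pick (0,2); next start ≥ 2 → (4,5); next start ≥ 5 → (5,7); next start ≥ 7 → (10,12); next start ≥ 12 → (13,14); next start ≥ 14 → (15,17); next start ≥ 17 → (23,26); next start ≥ 26 → (26,27).
Selected: (0,2) (4,5) (5,7) (10,12) (13,14) (15,17) (23,26) (26,27)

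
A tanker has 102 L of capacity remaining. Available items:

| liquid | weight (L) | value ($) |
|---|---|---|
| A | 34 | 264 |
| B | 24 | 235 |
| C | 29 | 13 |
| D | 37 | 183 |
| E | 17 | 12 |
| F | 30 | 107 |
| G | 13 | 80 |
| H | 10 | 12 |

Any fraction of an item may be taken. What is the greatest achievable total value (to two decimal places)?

Greedy by value/weight ratio, highest first.
Order: B (235/24=9.79) > A (264/34=7.76) > G (80/13=6.15) > D (183/37=4.95) > F (107/30=3.57) > H (12/10=1.20) > E (12/17=0.71) > C (13/29=0.45)
Fill: take B (24 @ 235) → take A (34 @ 264) → take G (13 @ 80) → take 31/37 of D → 153.32; 102/102 used.
Total value = 732.32

732.32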